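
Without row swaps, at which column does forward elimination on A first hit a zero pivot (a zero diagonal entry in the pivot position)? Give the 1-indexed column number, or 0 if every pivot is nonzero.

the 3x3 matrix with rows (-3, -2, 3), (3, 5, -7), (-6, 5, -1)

first zero-pivot column = 0

Naive forward elimination:
R2 <- R2 - (-1)*R1:  [  0   3  -4 ]
R3 <- R3 - (2)*R1:  [  0   9  -7 ]
R3 <- R3 - (3)*R2:  [ 0  0  5 ]
All pivots nonzero; naive elimination completes without hitting a zero pivot.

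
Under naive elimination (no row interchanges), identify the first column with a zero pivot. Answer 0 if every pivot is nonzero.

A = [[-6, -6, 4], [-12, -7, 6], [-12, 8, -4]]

Naive forward elimination:
R2 <- R2 - (2)*R1:  [  0   5  -2 ]
R3 <- R3 - (2)*R1:  [   0   20  -12 ]
R3 <- R3 - (4)*R2:  [  0   0  -4 ]
All pivots nonzero; naive elimination completes without hitting a zero pivot.

first zero-pivot column = 0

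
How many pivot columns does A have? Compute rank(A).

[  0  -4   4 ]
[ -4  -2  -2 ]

rank(A) = 2

Row reduction:
R1 <-> R2   (pivot in column 1 was zero)
[ -4  -2  -2 ]
[  0  -4   4 ]
Row echelon form:
[ -4  -2  -2 ]
[  0  -4   4 ]
Nonzero rows / pivot columns: 2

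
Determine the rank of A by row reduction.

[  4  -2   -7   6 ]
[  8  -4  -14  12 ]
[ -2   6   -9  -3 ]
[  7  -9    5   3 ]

rank(A) = 3

Row reduction:
R2 <- R2 - (2)*R1:  [ 0  0  0  0 ]
R3 <- R3 - (-1/2)*R1:  [     0      5  -25/2      0 ]
R4 <- R4 - (7/4)*R1:  [     0  -11/2   69/4  -15/2 ]
R2 <-> R3   (pivot in column 2 was zero)
[ 4     -2     -7      6 ]
[ 0      5  -25/2      0 ]
[ 0      0      0      0 ]
[ 0  -11/2   69/4  -15/2 ]
R4 <- R4 - (-11/10)*R2:  [     0      0    7/2  -15/2 ]
R3 <-> R4   (pivot in column 3 was zero)
[ 4  -2     -7      6 ]
[ 0   5  -25/2      0 ]
[ 0   0    7/2  -15/2 ]
[ 0   0      0      0 ]
Row echelon form:
[ 4  -2     -7      6 ]
[ 0   5  -25/2      0 ]
[ 0   0    7/2  -15/2 ]
[ 0   0      0      0 ]
Nonzero rows / pivot columns: 3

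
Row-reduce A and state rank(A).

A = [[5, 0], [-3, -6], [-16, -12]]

rank(A) = 2

Row reduction:
R2 <- R2 - (-3/5)*R1:  [  0  -6 ]
R3 <- R3 - (-16/5)*R1:  [   0  -12 ]
R3 <- R3 - (2)*R2:  [ 0  0 ]
Row echelon form:
[ 5   0 ]
[ 0  -6 ]
[ 0   0 ]
Nonzero rows / pivot columns: 2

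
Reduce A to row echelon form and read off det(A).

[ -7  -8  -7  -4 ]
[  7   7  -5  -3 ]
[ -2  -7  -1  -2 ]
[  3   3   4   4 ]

det(A) = 748

Forward elimination:
R2 <- R2 - (-1)*R1:  [   0   -1  -12   -7 ]
R3 <- R3 - (2/7)*R1:  [     0  -33/7      1   -6/7 ]
R4 <- R4 - (-3/7)*R1:  [    0  -3/7     1  16/7 ]
R3 <- R3 - (33/7)*R2:  [     0      0  403/7  225/7 ]
R4 <- R4 - (3/7)*R2:  [    0     0  43/7  37/7 ]
R4 <- R4 - (43/403)*R3:  [       0        0        0  748/403 ]
Upper-triangular form:
[ -7  -8     -7       -4 ]
[  0  -1    -12       -7 ]
[  0   0  403/7    225/7 ]
[  0   0      0  748/403 ]
det(A) = (-1)^0 * (-7) * (-1) * (403/7) * (748/403) = 748  (0 row swaps -> sign +1)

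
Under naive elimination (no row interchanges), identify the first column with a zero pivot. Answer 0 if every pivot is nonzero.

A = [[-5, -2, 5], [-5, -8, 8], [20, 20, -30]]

first zero-pivot column = 0

Naive forward elimination:
R2 <- R2 - (1)*R1:  [  0  -6   3 ]
R3 <- R3 - (-4)*R1:  [   0   12  -10 ]
R3 <- R3 - (-2)*R2:  [  0   0  -4 ]
All pivots nonzero; naive elimination completes without hitting a zero pivot.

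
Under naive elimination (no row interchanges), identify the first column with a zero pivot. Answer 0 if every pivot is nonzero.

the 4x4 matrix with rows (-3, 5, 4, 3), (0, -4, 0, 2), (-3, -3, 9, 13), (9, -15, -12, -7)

first zero-pivot column = 0

Naive forward elimination:
R3 <- R3 - (1)*R1:  [  0  -8   5  10 ]
R4 <- R4 - (-3)*R1:  [ 0  0  0  2 ]
R3 <- R3 - (2)*R2:  [ 0  0  5  6 ]
All pivots nonzero; naive elimination completes without hitting a zero pivot.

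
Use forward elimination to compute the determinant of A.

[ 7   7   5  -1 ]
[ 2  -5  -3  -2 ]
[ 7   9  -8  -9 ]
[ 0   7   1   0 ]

Forward elimination:
R2 <- R2 - (2/7)*R1:  [     0     -7  -31/7  -12/7 ]
R3 <- R3 - (1)*R1:  [   0    2  -13   -8 ]
R3 <- R3 - (-2/7)*R2:  [       0        0  -699/49  -416/49 ]
R4 <- R4 - (-1)*R2:  [     0      0  -24/7  -12/7 ]
R4 <- R4 - (56/233)*R3:  [      0       0       0  76/233 ]
Upper-triangular form:
[ 7   7        5       -1 ]
[ 0  -7    -31/7    -12/7 ]
[ 0   0  -699/49  -416/49 ]
[ 0   0        0   76/233 ]
det(A) = (-1)^0 * (7) * (-7) * (-699/49) * (76/233) = 228  (0 row swaps -> sign +1)

det(A) = 228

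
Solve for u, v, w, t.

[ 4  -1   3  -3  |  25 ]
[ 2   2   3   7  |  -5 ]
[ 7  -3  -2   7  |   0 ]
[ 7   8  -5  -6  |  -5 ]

Forward elimination on [A|b]:
R2 <- R2 - (1/2)*R1:  [     0    5/2    3/2   17/2  -35/2 ]
R3 <- R3 - (7/4)*R1:  [      0    -5/4   -29/4    49/4  -175/4 ]
R4 <- R4 - (7/4)*R1:  [      0    39/4   -41/4    -3/4  -195/4 ]
R3 <- R3 - (-1/2)*R2:  [      0       0   -13/2    33/2  -105/2 ]
R4 <- R4 - (39/10)*R2:  [       0        0  -161/10  -339/10     39/2 ]
R4 <- R4 - (161/65)*R3:  [       0        0        0  -972/13  1944/13 ]
Row echelon form:
[ 4   -1      3       -3  |       25 ]
[ 0  5/2    3/2     17/2  |    -35/2 ]
[ 0    0  -13/2     33/2  |   -105/2 ]
[ 0    0      0  -972/13  |  1944/13 ]
Back-substitution:
t = (1944/13) / (-972/13) = -2
w = (-105/2 - (33/2)*(-2)) / (-13/2) = 3
v = (-35/2 - (3/2)*(3) - (17/2)*(-2)) / (5/2) = -2
u = (25 - (-1)*(-2) - (3)*(3) - (-3)*(-2)) / 4 = 2

(2, -2, 3, -2)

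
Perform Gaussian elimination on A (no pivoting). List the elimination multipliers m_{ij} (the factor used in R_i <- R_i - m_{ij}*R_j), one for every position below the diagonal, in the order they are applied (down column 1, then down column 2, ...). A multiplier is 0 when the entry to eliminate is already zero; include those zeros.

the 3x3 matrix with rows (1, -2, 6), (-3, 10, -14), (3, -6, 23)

Forward elimination:
R2 <- R2 - (-3)*R1:  [ 0  4  4 ]
R3 <- R3 - (3)*R1:  [ 0  0  5 ]
R3: entry in column 2 is already 0 -> m_{32} = 0 (no row operation needed)
Multipliers (in order of application): m_{21} = -3, m_{31} = 3, m_{32} = 0

multipliers: -3, 3, 0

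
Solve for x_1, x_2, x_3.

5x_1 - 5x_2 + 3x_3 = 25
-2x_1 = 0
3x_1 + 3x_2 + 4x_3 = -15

(0, -5, 0)

Forward elimination on [A|b]:
R2 <- R2 - (-2/5)*R1:  [   0   -2  6/5   10 ]
R3 <- R3 - (3/5)*R1:  [    0     6  11/5   -30 ]
R3 <- R3 - (-3)*R2:  [    0     0  29/5     0 ]
Row echelon form:
[ 5  -5     3  |  25 ]
[ 0  -2   6/5  |  10 ]
[ 0   0  29/5  |   0 ]
Back-substitution:
x_3 = (0) / (29/5) = 0
x_2 = (10 - (6/5)*(0)) / -2 = -5
x_1 = (25 - (-5)*(-5) - (3)*(0)) / 5 = 0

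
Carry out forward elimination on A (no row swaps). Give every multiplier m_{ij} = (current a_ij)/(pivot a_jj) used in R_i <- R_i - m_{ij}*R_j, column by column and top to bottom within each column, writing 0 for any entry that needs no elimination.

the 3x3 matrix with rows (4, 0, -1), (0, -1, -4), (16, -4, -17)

Forward elimination:
R2: entry in column 1 is already 0 -> m_{21} = 0 (no row operation needed)
R3 <- R3 - (4)*R1:  [   0   -4  -13 ]
R3 <- R3 - (4)*R2:  [ 0  0  3 ]
Multipliers (in order of application): m_{21} = 0, m_{31} = 4, m_{32} = 4

multipliers: 0, 4, 4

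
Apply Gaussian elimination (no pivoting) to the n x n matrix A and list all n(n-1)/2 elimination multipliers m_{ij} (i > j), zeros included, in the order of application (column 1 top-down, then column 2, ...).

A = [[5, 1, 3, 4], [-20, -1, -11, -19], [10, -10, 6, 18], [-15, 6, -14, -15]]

Forward elimination:
R2 <- R2 - (-4)*R1:  [  0   3   1  -3 ]
R3 <- R3 - (2)*R1:  [   0  -12    0   10 ]
R4 <- R4 - (-3)*R1:  [  0   9  -5  -3 ]
R3 <- R3 - (-4)*R2:  [  0   0   4  -2 ]
R4 <- R4 - (3)*R2:  [  0   0  -8   6 ]
R4 <- R4 - (-2)*R3:  [ 0  0  0  2 ]
Multipliers (in order of application): m_{21} = -4, m_{31} = 2, m_{41} = -3, m_{32} = -4, m_{42} = 3, m_{43} = -2

multipliers: -4, 2, -3, -4, 3, -2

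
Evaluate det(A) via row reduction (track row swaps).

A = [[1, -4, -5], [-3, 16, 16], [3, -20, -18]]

Forward elimination:
R2 <- R2 - (-3)*R1:  [ 0  4  1 ]
R3 <- R3 - (3)*R1:  [  0  -8  -3 ]
R3 <- R3 - (-2)*R2:  [  0   0  -1 ]
Upper-triangular form:
[ 1  -4  -5 ]
[ 0   4   1 ]
[ 0   0  -1 ]
det(A) = (-1)^0 * (1) * (4) * (-1) = -4  (0 row swaps -> sign +1)

det(A) = -4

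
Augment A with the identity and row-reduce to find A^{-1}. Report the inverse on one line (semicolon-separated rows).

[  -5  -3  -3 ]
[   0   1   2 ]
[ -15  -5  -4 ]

inverse = [2/5 1/5 -1/5; -2 -5/3 2/3; 1 4/3 -1/3]

Gauss-Jordan on [A | I]:
R1 <- (1/-5)*R1:  [    1   3/5   3/5  |  -1/5     0     0 ]
R3 <- R3 - (-15)*R1:  [  0   4   5  |  -3   0   1 ]
R1 <- R1 - (3/5)*R2:  [    1     0  -3/5  |  -1/5  -3/5     0 ]
R3 <- R3 - (4)*R2:  [  0   0  -3  |  -3  -4   1 ]
R3 <- (1/-3)*R3:  [    0     0     1  |     1   4/3  -1/3 ]
R1 <- R1 - (-3/5)*R3:  [    1     0     0  |   2/5   1/5  -1/5 ]
R2 <- R2 - (2)*R3:  [    0     1     0  |    -2  -5/3   2/3 ]
Right block of [I | A^{-1}] is the inverse:
[ 2/5   1/5  -1/5 ]
[  -2  -5/3   2/3 ]
[   1   4/3  -1/3 ]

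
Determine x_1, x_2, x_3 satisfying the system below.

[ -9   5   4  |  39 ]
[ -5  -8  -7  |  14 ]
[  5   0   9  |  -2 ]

(-4, -1, 2)

Forward elimination on [A|b]:
R2 <- R2 - (5/9)*R1:  [     0  -97/9  -83/9  -23/3 ]
R3 <- R3 - (-5/9)*R1:  [     0   25/9  101/9   59/3 ]
R3 <- R3 - (-25/97)*R2:  [       0        0   858/97  1716/97 ]
Row echelon form:
[ -9      5       4  |       39 ]
[  0  -97/9   -83/9  |    -23/3 ]
[  0      0  858/97  |  1716/97 ]
Back-substitution:
x_3 = (1716/97) / (858/97) = 2
x_2 = (-23/3 - (-83/9)*(2)) / (-97/9) = -1
x_1 = (39 - (5)*(-1) - (4)*(2)) / -9 = -4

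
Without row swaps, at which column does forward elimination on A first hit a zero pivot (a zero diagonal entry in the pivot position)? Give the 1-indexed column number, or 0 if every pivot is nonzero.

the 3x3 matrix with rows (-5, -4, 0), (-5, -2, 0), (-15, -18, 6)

Naive forward elimination:
R2 <- R2 - (1)*R1:  [ 0  2  0 ]
R3 <- R3 - (3)*R1:  [  0  -6   6 ]
R3 <- R3 - (-3)*R2:  [ 0  0  6 ]
All pivots nonzero; naive elimination completes without hitting a zero pivot.

first zero-pivot column = 0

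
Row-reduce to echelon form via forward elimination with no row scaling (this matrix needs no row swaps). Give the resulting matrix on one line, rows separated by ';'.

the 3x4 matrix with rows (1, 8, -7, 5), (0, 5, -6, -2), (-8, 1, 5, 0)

REF = [1 8 -7 5; 0 5 -6 -2; 0 0 27 66]

Forward elimination:
R3 <- R3 - (-8)*R1:  [   0   65  -51   40 ]
R3 <- R3 - (13)*R2:  [  0   0  27  66 ]
Row echelon form:
[ 1  8  -7   5 ]
[ 0  5  -6  -2 ]
[ 0  0  27  66 ]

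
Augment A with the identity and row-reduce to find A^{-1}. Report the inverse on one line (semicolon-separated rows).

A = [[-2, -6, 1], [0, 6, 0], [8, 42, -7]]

Gauss-Jordan on [A | I]:
R1 <- (1/-2)*R1:  [    1     3  -1/2  |  -1/2     0     0 ]
R3 <- R3 - (8)*R1:  [  0  18  -3  |   4   0   1 ]
R2 <- (1/6)*R2:  [   0    1    0  |    0  1/6    0 ]
R1 <- R1 - (3)*R2:  [    1     0  -1/2  |  -1/2  -1/2     0 ]
R3 <- R3 - (18)*R2:  [  0   0  -3  |   4  -3   1 ]
R3 <- (1/-3)*R3:  [    0     0     1  |  -4/3     1  -1/3 ]
R1 <- R1 - (-1/2)*R3:  [    1     0     0  |  -7/6     0  -1/6 ]
Right block of [I | A^{-1}] is the inverse:
[ -7/6    0  -1/6 ]
[    0  1/6     0 ]
[ -4/3    1  -1/3 ]

inverse = [-7/6 0 -1/6; 0 1/6 0; -4/3 1 -1/3]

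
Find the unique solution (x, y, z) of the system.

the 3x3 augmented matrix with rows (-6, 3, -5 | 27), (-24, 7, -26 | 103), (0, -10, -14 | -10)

(-4, 1, 0)

Forward elimination on [A|b]:
R2 <- R2 - (4)*R1:  [  0  -5  -6  -5 ]
R3 <- R3 - (2)*R2:  [  0   0  -2   0 ]
Row echelon form:
[ -6   3  -5  |  27 ]
[  0  -5  -6  |  -5 ]
[  0   0  -2  |   0 ]
Back-substitution:
z = (0) / -2 = 0
y = (-5 - (-6)*(0)) / -5 = 1
x = (27 - (3)*(1) - (-5)*(0)) / -6 = -4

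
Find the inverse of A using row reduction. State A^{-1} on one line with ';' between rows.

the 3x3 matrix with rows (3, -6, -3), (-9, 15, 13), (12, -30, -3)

Gauss-Jordan on [A | I]:
R1 <- (1/3)*R1:  [   1   -2   -1  |  1/3    0    0 ]
R2 <- R2 - (-9)*R1:  [  0  -3   4  |   3   1   0 ]
R3 <- R3 - (12)*R1:  [  0  -6   9  |  -4   0   1 ]
R2 <- (1/-3)*R2:  [    0     1  -4/3  |    -1  -1/3     0 ]
R1 <- R1 - (-2)*R2:  [     1      0  -11/3  |   -5/3   -2/3      0 ]
R3 <- R3 - (-6)*R2:  [   0    0    1  |  -10   -2    1 ]
R1 <- R1 - (-11/3)*R3:  [      1       0       0  |  -115/3      -8    11/3 ]
R2 <- R2 - (-4/3)*R3:  [     0      1      0  |  -43/3     -3    4/3 ]
Right block of [I | A^{-1}] is the inverse:
[ -115/3  -8  11/3 ]
[  -43/3  -3   4/3 ]
[    -10  -2     1 ]

inverse = [-115/3 -8 11/3; -43/3 -3 4/3; -10 -2 1]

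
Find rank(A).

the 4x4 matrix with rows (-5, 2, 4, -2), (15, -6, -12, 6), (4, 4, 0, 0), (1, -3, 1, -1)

Row reduction:
R2 <- R2 - (-3)*R1:  [ 0  0  0  0 ]
R3 <- R3 - (-4/5)*R1:  [    0  28/5  16/5  -8/5 ]
R4 <- R4 - (-1/5)*R1:  [     0  -13/5    9/5   -7/5 ]
R2 <-> R3   (pivot in column 2 was zero)
[ -5      2     4    -2 ]
[  0   28/5  16/5  -8/5 ]
[  0      0     0     0 ]
[  0  -13/5   9/5  -7/5 ]
R4 <- R4 - (-13/28)*R2:  [     0      0   23/7  -15/7 ]
R3 <-> R4   (pivot in column 3 was zero)
[ -5     2     4     -2 ]
[  0  28/5  16/5   -8/5 ]
[  0     0  23/7  -15/7 ]
[  0     0     0      0 ]
Row echelon form:
[ -5     2     4     -2 ]
[  0  28/5  16/5   -8/5 ]
[  0     0  23/7  -15/7 ]
[  0     0     0      0 ]
Nonzero rows / pivot columns: 3

rank(A) = 3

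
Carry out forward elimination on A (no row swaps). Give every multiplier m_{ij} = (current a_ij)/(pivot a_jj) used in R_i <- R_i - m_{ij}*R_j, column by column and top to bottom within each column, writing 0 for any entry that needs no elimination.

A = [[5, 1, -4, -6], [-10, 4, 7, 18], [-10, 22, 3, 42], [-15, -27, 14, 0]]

multipliers: -2, -2, -3, 4, -4, 2

Forward elimination:
R2 <- R2 - (-2)*R1:  [  0   6  -1   6 ]
R3 <- R3 - (-2)*R1:  [  0  24  -5  30 ]
R4 <- R4 - (-3)*R1:  [   0  -24    2  -18 ]
R3 <- R3 - (4)*R2:  [  0   0  -1   6 ]
R4 <- R4 - (-4)*R2:  [  0   0  -2   6 ]
R4 <- R4 - (2)*R3:  [  0   0   0  -6 ]
Multipliers (in order of application): m_{21} = -2, m_{31} = -2, m_{41} = -3, m_{32} = 4, m_{42} = -4, m_{43} = 2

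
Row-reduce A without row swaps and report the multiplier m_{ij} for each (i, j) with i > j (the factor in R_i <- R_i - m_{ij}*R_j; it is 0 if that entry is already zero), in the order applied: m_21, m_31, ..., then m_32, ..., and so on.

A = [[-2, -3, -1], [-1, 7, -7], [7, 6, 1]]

Forward elimination:
R2 <- R2 - (1/2)*R1:  [     0   17/2  -13/2 ]
R3 <- R3 - (-7/2)*R1:  [    0  -9/2  -5/2 ]
R3 <- R3 - (-9/17)*R2:  [       0        0  -101/17 ]
Multipliers (in order of application): m_{21} = 1/2, m_{31} = -7/2, m_{32} = -9/17

multipliers: 1/2, -7/2, -9/17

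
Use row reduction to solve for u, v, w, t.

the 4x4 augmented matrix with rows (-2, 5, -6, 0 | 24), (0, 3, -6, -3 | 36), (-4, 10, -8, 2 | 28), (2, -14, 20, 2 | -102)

Forward elimination on [A|b]:
R3 <- R3 - (2)*R1:  [   0    0    4    2  -20 ]
R4 <- R4 - (-1)*R1:  [   0   -9   14    2  -78 ]
R4 <- R4 - (-3)*R2:  [  0   0  -4  -7  30 ]
R4 <- R4 - (-1)*R3:  [  0   0   0  -5  10 ]
Row echelon form:
[ -2  5  -6   0  |   24 ]
[  0  3  -6  -3  |   36 ]
[  0  0   4   2  |  -20 ]
[  0  0   0  -5  |   10 ]
Back-substitution:
t = (10) / -5 = -2
w = (-20 - (2)*(-2)) / 4 = -4
v = (36 - (-6)*(-4) - (-3)*(-2)) / 3 = 2
u = (24 - (5)*(2) - (-6)*(-4)) / -2 = 5

(5, 2, -4, -2)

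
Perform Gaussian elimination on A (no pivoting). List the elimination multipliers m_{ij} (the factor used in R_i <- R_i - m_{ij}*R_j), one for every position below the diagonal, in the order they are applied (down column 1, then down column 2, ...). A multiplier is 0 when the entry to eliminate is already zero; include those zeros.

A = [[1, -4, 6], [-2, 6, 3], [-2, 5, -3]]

multipliers: -2, -2, 3/2

Forward elimination:
R2 <- R2 - (-2)*R1:  [  0  -2  15 ]
R3 <- R3 - (-2)*R1:  [  0  -3   9 ]
R3 <- R3 - (3/2)*R2:  [     0      0  -27/2 ]
Multipliers (in order of application): m_{21} = -2, m_{31} = -2, m_{32} = 3/2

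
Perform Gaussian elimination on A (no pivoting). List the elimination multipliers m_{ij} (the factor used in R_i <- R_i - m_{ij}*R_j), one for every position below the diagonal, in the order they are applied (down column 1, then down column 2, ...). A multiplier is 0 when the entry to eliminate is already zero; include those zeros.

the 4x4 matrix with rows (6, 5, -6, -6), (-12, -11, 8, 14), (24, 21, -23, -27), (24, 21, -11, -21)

multipliers: -2, 4, 4, -1, -1, -3

Forward elimination:
R2 <- R2 - (-2)*R1:  [  0  -1  -4   2 ]
R3 <- R3 - (4)*R1:  [  0   1   1  -3 ]
R4 <- R4 - (4)*R1:  [  0   1  13   3 ]
R3 <- R3 - (-1)*R2:  [  0   0  -3  -1 ]
R4 <- R4 - (-1)*R2:  [ 0  0  9  5 ]
R4 <- R4 - (-3)*R3:  [ 0  0  0  2 ]
Multipliers (in order of application): m_{21} = -2, m_{31} = 4, m_{41} = 4, m_{32} = -1, m_{42} = -1, m_{43} = -3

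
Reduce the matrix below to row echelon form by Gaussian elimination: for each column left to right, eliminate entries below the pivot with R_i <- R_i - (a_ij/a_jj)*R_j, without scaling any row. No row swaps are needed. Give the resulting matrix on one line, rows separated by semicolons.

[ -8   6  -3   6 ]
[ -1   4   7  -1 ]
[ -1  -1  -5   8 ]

Forward elimination:
R2 <- R2 - (1/8)*R1:  [    0  13/4  59/8  -7/4 ]
R3 <- R3 - (1/8)*R1:  [     0   -7/4  -37/8   29/4 ]
R3 <- R3 - (-7/13)*R2:  [      0       0  -17/26   82/13 ]
Row echelon form:
[ -8     6      -3      6 ]
[  0  13/4    59/8   -7/4 ]
[  0     0  -17/26  82/13 ]

REF = [-8 6 -3 6; 0 13/4 59/8 -7/4; 0 0 -17/26 82/13]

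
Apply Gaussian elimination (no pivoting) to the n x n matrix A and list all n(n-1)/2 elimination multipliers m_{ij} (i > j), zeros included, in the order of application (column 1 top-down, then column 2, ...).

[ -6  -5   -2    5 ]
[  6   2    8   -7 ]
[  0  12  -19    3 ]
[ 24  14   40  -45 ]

multipliers: -1, 0, -4, -4, 2, 4

Forward elimination:
R2 <- R2 - (-1)*R1:  [  0  -3   6  -2 ]
R3: entry in column 1 is already 0 -> m_{31} = 0 (no row operation needed)
R4 <- R4 - (-4)*R1:  [   0   -6   32  -25 ]
R3 <- R3 - (-4)*R2:  [  0   0   5  -5 ]
R4 <- R4 - (2)*R2:  [   0    0   20  -21 ]
R4 <- R4 - (4)*R3:  [  0   0   0  -1 ]
Multipliers (in order of application): m_{21} = -1, m_{31} = 0, m_{41} = -4, m_{32} = -4, m_{42} = 2, m_{43} = 4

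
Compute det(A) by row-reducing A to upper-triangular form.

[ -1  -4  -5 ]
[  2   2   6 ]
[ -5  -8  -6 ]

Forward elimination:
R2 <- R2 - (-2)*R1:  [  0  -6  -4 ]
R3 <- R3 - (5)*R1:  [  0  12  19 ]
R3 <- R3 - (-2)*R2:  [  0   0  11 ]
Upper-triangular form:
[ -1  -4  -5 ]
[  0  -6  -4 ]
[  0   0  11 ]
det(A) = (-1)^0 * (-1) * (-6) * (11) = 66  (0 row swaps -> sign +1)

det(A) = 66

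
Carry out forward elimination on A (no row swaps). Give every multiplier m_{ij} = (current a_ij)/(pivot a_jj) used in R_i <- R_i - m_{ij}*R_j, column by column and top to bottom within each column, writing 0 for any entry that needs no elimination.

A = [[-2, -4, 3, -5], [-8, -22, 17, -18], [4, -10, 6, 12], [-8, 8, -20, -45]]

Forward elimination:
R2 <- R2 - (4)*R1:  [  0  -6   5   2 ]
R3 <- R3 - (-2)*R1:  [   0  -18   12    2 ]
R4 <- R4 - (4)*R1:  [   0   24  -32  -25 ]
R3 <- R3 - (3)*R2:  [  0   0  -3  -4 ]
R4 <- R4 - (-4)*R2:  [   0    0  -12  -17 ]
R4 <- R4 - (4)*R3:  [  0   0   0  -1 ]
Multipliers (in order of application): m_{21} = 4, m_{31} = -2, m_{41} = 4, m_{32} = 3, m_{42} = -4, m_{43} = 4

multipliers: 4, -2, 4, 3, -4, 4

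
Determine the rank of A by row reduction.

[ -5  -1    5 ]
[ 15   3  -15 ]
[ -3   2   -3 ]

rank(A) = 2

Row reduction:
R2 <- R2 - (-3)*R1:  [ 0  0  0 ]
R3 <- R3 - (3/5)*R1:  [    0  13/5    -6 ]
R2 <-> R3   (pivot in column 2 was zero)
[ -5    -1   5 ]
[  0  13/5  -6 ]
[  0     0   0 ]
Row echelon form:
[ -5    -1   5 ]
[  0  13/5  -6 ]
[  0     0   0 ]
Nonzero rows / pivot columns: 2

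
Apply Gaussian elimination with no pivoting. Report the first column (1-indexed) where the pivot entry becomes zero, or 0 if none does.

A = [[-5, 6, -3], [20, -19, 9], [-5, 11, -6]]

Naive forward elimination:
R2 <- R2 - (-4)*R1:  [  0   5  -3 ]
R3 <- R3 - (1)*R1:  [  0   5  -3 ]
R3 <- R3 - (1)*R2:  [ 0  0  0 ]
Matrix at this point:
[ -5  6  -3 ]
[  0  5  -3 ]
[  0  0   0 ]
Pivot entry (3,3) in the last row is zero and there are no rows below to swap with -> zero pivot in column 3 (A is singular).

first zero-pivot column = 3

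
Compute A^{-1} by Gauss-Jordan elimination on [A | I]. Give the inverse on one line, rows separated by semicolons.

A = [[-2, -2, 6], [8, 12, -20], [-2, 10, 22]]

inverse = [-29/2 -13/4 1; 17/4 1 -1/4; -13/4 -3/4 1/4]

Gauss-Jordan on [A | I]:
R1 <- (1/-2)*R1:  [    1     1    -3  |  -1/2     0     0 ]
R2 <- R2 - (8)*R1:  [ 0  4  4  |  4  1  0 ]
R3 <- R3 - (-2)*R1:  [  0  12  16  |  -1   0   1 ]
R2 <- (1/4)*R2:  [   0    1    1  |    1  1/4    0 ]
R1 <- R1 - (1)*R2:  [    1     0    -4  |  -3/2  -1/4     0 ]
R3 <- R3 - (12)*R2:  [   0    0    4  |  -13   -3    1 ]
R3 <- (1/4)*R3:  [     0      0      1  |  -13/4   -3/4    1/4 ]
R1 <- R1 - (-4)*R3:  [     1      0      0  |  -29/2  -13/4      1 ]
R2 <- R2 - (1)*R3:  [    0     1     0  |  17/4     1  -1/4 ]
Right block of [I | A^{-1}] is the inverse:
[ -29/2  -13/4     1 ]
[  17/4      1  -1/4 ]
[ -13/4   -3/4   1/4 ]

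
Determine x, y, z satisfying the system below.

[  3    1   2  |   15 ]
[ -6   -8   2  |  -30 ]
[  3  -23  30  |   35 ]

Forward elimination on [A|b]:
R2 <- R2 - (-2)*R1:  [  0  -6   6   0 ]
R3 <- R3 - (1)*R1:  [   0  -24   28   20 ]
R3 <- R3 - (4)*R2:  [  0   0   4  20 ]
Row echelon form:
[ 3   1  2  |  15 ]
[ 0  -6  6  |   0 ]
[ 0   0  4  |  20 ]
Back-substitution:
z = (20) / 4 = 5
y = (0 - (6)*(5)) / -6 = 5
x = (15 - (1)*(5) - (2)*(5)) / 3 = 0

(0, 5, 5)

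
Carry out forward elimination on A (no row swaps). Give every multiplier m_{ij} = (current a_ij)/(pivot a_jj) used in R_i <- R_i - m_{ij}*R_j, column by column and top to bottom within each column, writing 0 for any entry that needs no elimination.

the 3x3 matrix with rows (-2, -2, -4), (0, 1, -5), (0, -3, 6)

multipliers: 0, 0, -3

Forward elimination:
R2: entry in column 1 is already 0 -> m_{21} = 0 (no row operation needed)
R3: entry in column 1 is already 0 -> m_{31} = 0 (no row operation needed)
R3 <- R3 - (-3)*R2:  [  0   0  -9 ]
Multipliers (in order of application): m_{21} = 0, m_{31} = 0, m_{32} = -3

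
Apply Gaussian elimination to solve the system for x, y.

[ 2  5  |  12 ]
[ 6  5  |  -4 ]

Forward elimination on [A|b]:
R2 <- R2 - (3)*R1:  [   0  -10  -40 ]
Row echelon form:
[ 2    5  |   12 ]
[ 0  -10  |  -40 ]
Back-substitution:
y = (-40) / -10 = 4
x = (12 - (5)*(4)) / 2 = -4

(-4, 4)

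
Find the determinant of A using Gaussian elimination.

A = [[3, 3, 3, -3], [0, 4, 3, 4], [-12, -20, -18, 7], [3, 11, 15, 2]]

det(A) = -216

Forward elimination:
R3 <- R3 - (-4)*R1:  [  0  -8  -6  -5 ]
R4 <- R4 - (1)*R1:  [  0   8  12   5 ]
R3 <- R3 - (-2)*R2:  [ 0  0  0  3 ]
R4 <- R4 - (2)*R2:  [  0   0   6  -3 ]
R3 <-> R4   (pivot in column 3 was zero)
[ 3  3  3  -3 ]
[ 0  4  3   4 ]
[ 0  0  6  -3 ]
[ 0  0  0   3 ]
Upper-triangular form:
[ 3  3  3  -3 ]
[ 0  4  3   4 ]
[ 0  0  6  -3 ]
[ 0  0  0   3 ]
det(A) = (-1)^1 * (3) * (4) * (6) * (3) = -216  (1 row swap -> sign -1)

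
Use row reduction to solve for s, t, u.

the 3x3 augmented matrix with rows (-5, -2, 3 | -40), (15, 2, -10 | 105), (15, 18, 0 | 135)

Forward elimination on [A|b]:
R2 <- R2 - (-3)*R1:  [   0   -4   -1  -15 ]
R3 <- R3 - (-3)*R1:  [  0  12   9  15 ]
R3 <- R3 - (-3)*R2:  [   0    0    6  -30 ]
Row echelon form:
[ -5  -2   3  |  -40 ]
[  0  -4  -1  |  -15 ]
[  0   0   6  |  -30 ]
Back-substitution:
u = (-30) / 6 = -5
t = (-15 - (-1)*(-5)) / -4 = 5
s = (-40 - (-2)*(5) - (3)*(-5)) / -5 = 3

(3, 5, -5)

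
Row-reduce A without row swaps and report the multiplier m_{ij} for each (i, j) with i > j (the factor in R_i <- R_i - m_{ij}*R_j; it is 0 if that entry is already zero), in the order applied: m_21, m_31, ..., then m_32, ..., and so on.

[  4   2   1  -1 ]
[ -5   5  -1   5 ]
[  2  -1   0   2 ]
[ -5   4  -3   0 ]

Forward elimination:
R2 <- R2 - (-5/4)*R1:  [    0  15/2   1/4  15/4 ]
R3 <- R3 - (1/2)*R1:  [    0    -2  -1/2   5/2 ]
R4 <- R4 - (-5/4)*R1:  [    0  13/2  -7/4  -5/4 ]
R3 <- R3 - (-4/15)*R2:  [      0       0  -13/30     7/2 ]
R4 <- R4 - (13/15)*R2:  [      0       0  -59/30    -9/2 ]
R4 <- R4 - (59/13)*R3:  [       0        0        0  -265/13 ]
Multipliers (in order of application): m_{21} = -5/4, m_{31} = 1/2, m_{41} = -5/4, m_{32} = -4/15, m_{42} = 13/15, m_{43} = 59/13

multipliers: -5/4, 1/2, -5/4, -4/15, 13/15, 59/13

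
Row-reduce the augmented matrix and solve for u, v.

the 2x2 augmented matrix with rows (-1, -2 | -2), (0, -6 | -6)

(0, 1)

Forward elimination on [A|b]:
Row echelon form:
[ -1  -2  |  -2 ]
[  0  -6  |  -6 ]
Back-substitution:
v = (-6) / -6 = 1
u = (-2 - (-2)*(1)) / -1 = 0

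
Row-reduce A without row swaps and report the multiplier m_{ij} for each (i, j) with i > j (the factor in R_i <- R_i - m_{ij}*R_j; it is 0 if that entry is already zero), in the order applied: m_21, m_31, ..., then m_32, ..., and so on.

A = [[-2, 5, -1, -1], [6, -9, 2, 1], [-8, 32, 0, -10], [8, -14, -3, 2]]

Forward elimination:
R2 <- R2 - (-3)*R1:  [  0   6  -1  -2 ]
R3 <- R3 - (4)*R1:  [  0  12   4  -6 ]
R4 <- R4 - (-4)*R1:  [  0   6  -7  -2 ]
R3 <- R3 - (2)*R2:  [  0   0   6  -2 ]
R4 <- R4 - (1)*R2:  [  0   0  -6   0 ]
R4 <- R4 - (-1)*R3:  [  0   0   0  -2 ]
Multipliers (in order of application): m_{21} = -3, m_{31} = 4, m_{41} = -4, m_{32} = 2, m_{42} = 1, m_{43} = -1

multipliers: -3, 4, -4, 2, 1, -1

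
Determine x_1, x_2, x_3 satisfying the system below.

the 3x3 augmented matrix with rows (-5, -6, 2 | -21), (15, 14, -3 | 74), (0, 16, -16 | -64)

Forward elimination on [A|b]:
R2 <- R2 - (-3)*R1:  [  0  -4   3  11 ]
R3 <- R3 - (-4)*R2:  [   0    0   -4  -20 ]
Row echelon form:
[ -5  -6   2  |  -21 ]
[  0  -4   3  |   11 ]
[  0   0  -4  |  -20 ]
Back-substitution:
x_3 = (-20) / -4 = 5
x_2 = (11 - (3)*(5)) / -4 = 1
x_1 = (-21 - (-6)*(1) - (2)*(5)) / -5 = 5

(5, 1, 5)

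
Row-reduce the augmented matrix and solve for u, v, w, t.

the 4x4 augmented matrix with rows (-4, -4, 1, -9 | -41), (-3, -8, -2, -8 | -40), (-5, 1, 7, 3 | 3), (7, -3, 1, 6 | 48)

(4, 0, 2, 3)

Forward elimination on [A|b]:
R2 <- R2 - (3/4)*R1:  [     0     -5  -11/4   -5/4  -37/4 ]
R3 <- R3 - (5/4)*R1:  [     0      6   23/4   57/4  217/4 ]
R4 <- R4 - (-7/4)*R1:  [     0    -10   11/4  -39/4  -95/4 ]
R3 <- R3 - (-6/5)*R2:  [      0       0   49/20    51/4  863/20 ]
R4 <- R4 - (2)*R2:  [     0      0   33/4  -29/4  -21/4 ]
R4 <- R4 - (165/49)*R3:  [        0         0         0  -2459/49  -7377/49 ]
Row echelon form:
[ -4  -4      1        -9  |       -41 ]
[  0  -5  -11/4      -5/4  |     -37/4 ]
[  0   0  49/20      51/4  |    863/20 ]
[  0   0      0  -2459/49  |  -7377/49 ]
Back-substitution:
t = (-7377/49) / (-2459/49) = 3
w = (863/20 - (51/4)*(3)) / (49/20) = 2
v = (-37/4 - (-11/4)*(2) - (-5/4)*(3)) / -5 = 0
u = (-41 - (-4)*(0) - (1)*(2) - (-9)*(3)) / -4 = 4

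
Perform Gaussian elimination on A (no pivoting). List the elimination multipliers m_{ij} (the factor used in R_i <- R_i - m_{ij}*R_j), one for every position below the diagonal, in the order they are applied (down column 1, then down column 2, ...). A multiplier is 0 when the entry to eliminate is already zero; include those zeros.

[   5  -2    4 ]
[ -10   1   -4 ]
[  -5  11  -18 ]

multipliers: -2, -1, -3

Forward elimination:
R2 <- R2 - (-2)*R1:  [  0  -3   4 ]
R3 <- R3 - (-1)*R1:  [   0    9  -14 ]
R3 <- R3 - (-3)*R2:  [  0   0  -2 ]
Multipliers (in order of application): m_{21} = -2, m_{31} = -1, m_{32} = -3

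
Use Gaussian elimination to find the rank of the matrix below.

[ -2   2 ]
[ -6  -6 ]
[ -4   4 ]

rank(A) = 2

Row reduction:
R2 <- R2 - (3)*R1:  [   0  -12 ]
R3 <- R3 - (2)*R1:  [ 0  0 ]
Row echelon form:
[ -2    2 ]
[  0  -12 ]
[  0    0 ]
Nonzero rows / pivot columns: 2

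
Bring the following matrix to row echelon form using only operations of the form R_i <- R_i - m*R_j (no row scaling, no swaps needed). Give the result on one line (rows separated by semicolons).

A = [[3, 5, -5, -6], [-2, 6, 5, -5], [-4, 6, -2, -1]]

REF = [3 5 -5 -6; 0 28/3 5/3 -9; 0 0 -153/14 45/14]

Forward elimination:
R2 <- R2 - (-2/3)*R1:  [    0  28/3   5/3    -9 ]
R3 <- R3 - (-4/3)*R1:  [     0   38/3  -26/3     -9 ]
R3 <- R3 - (19/14)*R2:  [       0        0  -153/14    45/14 ]
Row echelon form:
[ 3     5       -5     -6 ]
[ 0  28/3      5/3     -9 ]
[ 0     0  -153/14  45/14 ]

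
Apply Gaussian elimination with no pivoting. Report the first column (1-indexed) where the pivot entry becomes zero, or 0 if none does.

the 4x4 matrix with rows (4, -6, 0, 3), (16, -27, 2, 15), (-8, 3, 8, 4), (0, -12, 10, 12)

first zero-pivot column = 0

Naive forward elimination:
R2 <- R2 - (4)*R1:  [  0  -3   2   3 ]
R3 <- R3 - (-2)*R1:  [  0  -9   8  10 ]
R3 <- R3 - (3)*R2:  [ 0  0  2  1 ]
R4 <- R4 - (4)*R2:  [ 0  0  2  0 ]
R4 <- R4 - (1)*R3:  [  0   0   0  -1 ]
All pivots nonzero; naive elimination completes without hitting a zero pivot.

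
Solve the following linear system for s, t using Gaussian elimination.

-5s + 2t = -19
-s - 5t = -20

(5, 3)

Forward elimination on [A|b]:
R2 <- R2 - (1/5)*R1:  [     0  -27/5  -81/5 ]
Row echelon form:
[ -5      2  |    -19 ]
[  0  -27/5  |  -81/5 ]
Back-substitution:
t = (-81/5) / (-27/5) = 3
s = (-19 - (2)*(3)) / -5 = 5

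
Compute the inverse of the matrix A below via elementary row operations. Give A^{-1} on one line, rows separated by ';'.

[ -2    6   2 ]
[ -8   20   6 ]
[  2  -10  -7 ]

inverse = [10/3 -11/12 1/6; 11/6 -5/12 1/6; -5/3 1/3 -1/3]

Gauss-Jordan on [A | I]:
R1 <- (1/-2)*R1:  [    1    -3    -1  |  -1/2     0     0 ]
R2 <- R2 - (-8)*R1:  [  0  -4  -2  |  -4   1   0 ]
R3 <- R3 - (2)*R1:  [  0  -4  -5  |   1   0   1 ]
R2 <- (1/-4)*R2:  [    0     1   1/2  |     1  -1/4     0 ]
R1 <- R1 - (-3)*R2:  [    1     0   1/2  |   5/2  -3/4     0 ]
R3 <- R3 - (-4)*R2:  [  0   0  -3  |   5  -1   1 ]
R3 <- (1/-3)*R3:  [    0     0     1  |  -5/3   1/3  -1/3 ]
R1 <- R1 - (1/2)*R3:  [      1       0       0  |    10/3  -11/12     1/6 ]
R2 <- R2 - (1/2)*R3:  [     0      1      0  |   11/6  -5/12    1/6 ]
Right block of [I | A^{-1}] is the inverse:
[ 10/3  -11/12   1/6 ]
[ 11/6   -5/12   1/6 ]
[ -5/3     1/3  -1/3 ]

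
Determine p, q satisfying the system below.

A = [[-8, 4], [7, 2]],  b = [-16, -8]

(0, -4)

Forward elimination on [A|b]:
R2 <- R2 - (-7/8)*R1:  [    0  11/2   -22 ]
Row echelon form:
[ -8     4  |  -16 ]
[  0  11/2  |  -22 ]
Back-substitution:
q = (-22) / (11/2) = -4
p = (-16 - (4)*(-4)) / -8 = 0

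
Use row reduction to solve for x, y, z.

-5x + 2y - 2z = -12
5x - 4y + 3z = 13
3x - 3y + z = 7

(2, 0, 1)

Forward elimination on [A|b]:
R2 <- R2 - (-1)*R1:  [  0  -2   1   1 ]
R3 <- R3 - (-3/5)*R1:  [    0  -9/5  -1/5  -1/5 ]
R3 <- R3 - (9/10)*R2:  [      0       0  -11/10  -11/10 ]
Row echelon form:
[ -5   2      -2  |     -12 ]
[  0  -2       1  |       1 ]
[  0   0  -11/10  |  -11/10 ]
Back-substitution:
z = (-11/10) / (-11/10) = 1
y = (1 - (1)*(1)) / -2 = 0
x = (-12 - (2)*(0) - (-2)*(1)) / -5 = 2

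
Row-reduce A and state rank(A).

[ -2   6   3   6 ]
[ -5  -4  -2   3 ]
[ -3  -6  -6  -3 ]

Row reduction:
R2 <- R2 - (5/2)*R1:  [     0    -19  -19/2    -12 ]
R3 <- R3 - (3/2)*R1:  [     0    -15  -21/2    -12 ]
R3 <- R3 - (15/19)*R2:  [      0       0      -3  -48/19 ]
Row echelon form:
[ -2    6      3       6 ]
[  0  -19  -19/2     -12 ]
[  0    0     -3  -48/19 ]
Nonzero rows / pivot columns: 3

rank(A) = 3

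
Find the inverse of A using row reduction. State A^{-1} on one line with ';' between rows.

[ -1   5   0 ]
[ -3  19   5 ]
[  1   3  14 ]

inverse = [-251/16 35/8 -25/16; -47/16 7/8 -5/16; 7/4 -1/2 1/4]

Gauss-Jordan on [A | I]:
R1 <- (1/-1)*R1:  [  1  -5   0  |  -1   0   0 ]
R2 <- R2 - (-3)*R1:  [  0   4   5  |  -3   1   0 ]
R3 <- R3 - (1)*R1:  [  0   8  14  |   1   0   1 ]
R2 <- (1/4)*R2:  [    0     1   5/4  |  -3/4   1/4     0 ]
R1 <- R1 - (-5)*R2:  [     1      0   25/4  |  -19/4    5/4      0 ]
R3 <- R3 - (8)*R2:  [  0   0   4  |   7  -2   1 ]
R3 <- (1/4)*R3:  [    0     0     1  |   7/4  -1/2   1/4 ]
R1 <- R1 - (25/4)*R3:  [       1        0        0  |  -251/16     35/8   -25/16 ]
R2 <- R2 - (5/4)*R3:  [      0       1       0  |  -47/16     7/8   -5/16 ]
Right block of [I | A^{-1}] is the inverse:
[ -251/16  35/8  -25/16 ]
[  -47/16   7/8   -5/16 ]
[     7/4  -1/2     1/4 ]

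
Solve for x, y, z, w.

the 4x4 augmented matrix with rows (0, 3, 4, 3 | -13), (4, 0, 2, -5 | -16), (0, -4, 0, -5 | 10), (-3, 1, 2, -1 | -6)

Forward elimination on [A|b]:
R1 <-> R2   (pivot in column 1 was zero)
[  4   0  2  -5  -16 ]
[  0   3  4   3  -13 ]
[  0  -4  0  -5   10 ]
[ -3   1  2  -1   -6 ]
R4 <- R4 - (-3/4)*R1:  [     0      1    7/2  -19/4    -18 ]
R3 <- R3 - (-4/3)*R2:  [     0      0   16/3     -1  -22/3 ]
R4 <- R4 - (1/3)*R2:  [     0      0   13/6  -23/4  -41/3 ]
R4 <- R4 - (13/32)*R3:  [       0        0        0  -171/32  -171/16 ]
Row echelon form:
[ 4  0     2       -5  |      -16 ]
[ 0  3     4        3  |      -13 ]
[ 0  0  16/3       -1  |    -22/3 ]
[ 0  0     0  -171/32  |  -171/16 ]
Back-substitution:
w = (-171/16) / (-171/32) = 2
z = (-22/3 - (-1)*(2)) / (16/3) = -1
y = (-13 - (4)*(-1) - (3)*(2)) / 3 = -5
x = (-16 - (2)*(-1) - (-5)*(2)) / 4 = -1

(-1, -5, -1, 2)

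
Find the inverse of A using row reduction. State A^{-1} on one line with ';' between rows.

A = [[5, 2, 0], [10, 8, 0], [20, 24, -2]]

Gauss-Jordan on [A | I]:
R1 <- (1/5)*R1:  [   1  2/5    0  |  1/5    0    0 ]
R2 <- R2 - (10)*R1:  [  0   4   0  |  -2   1   0 ]
R3 <- R3 - (20)*R1:  [  0  16  -2  |  -4   0   1 ]
R2 <- (1/4)*R2:  [    0     1     0  |  -1/2   1/4     0 ]
R1 <- R1 - (2/5)*R2:  [     1      0      0  |    2/5  -1/10      0 ]
R3 <- R3 - (16)*R2:  [  0   0  -2  |   4  -4   1 ]
R3 <- (1/-2)*R3:  [    0     0     1  |    -2     2  -1/2 ]
Right block of [I | A^{-1}] is the inverse:
[  2/5  -1/10     0 ]
[ -1/2    1/4     0 ]
[   -2      2  -1/2 ]

inverse = [2/5 -1/10 0; -1/2 1/4 0; -2 2 -1/2]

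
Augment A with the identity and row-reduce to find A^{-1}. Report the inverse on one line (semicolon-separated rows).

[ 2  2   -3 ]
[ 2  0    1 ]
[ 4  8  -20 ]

inverse = [-1/3 2/3 1/12; 11/6 -7/6 -1/3; 2/3 -1/3 -1/6]

Gauss-Jordan on [A | I]:
R1 <- (1/2)*R1:  [    1     1  -3/2  |   1/2     0     0 ]
R2 <- R2 - (2)*R1:  [  0  -2   4  |  -1   1   0 ]
R3 <- R3 - (4)*R1:  [   0    4  -14  |   -2    0    1 ]
R2 <- (1/-2)*R2:  [    0     1    -2  |   1/2  -1/2     0 ]
R1 <- R1 - (1)*R2:  [   1    0  1/2  |    0  1/2    0 ]
R3 <- R3 - (4)*R2:  [  0   0  -6  |  -4   2   1 ]
R3 <- (1/-6)*R3:  [    0     0     1  |   2/3  -1/3  -1/6 ]
R1 <- R1 - (1/2)*R3:  [    1     0     0  |  -1/3   2/3  1/12 ]
R2 <- R2 - (-2)*R3:  [    0     1     0  |  11/6  -7/6  -1/3 ]
Right block of [I | A^{-1}] is the inverse:
[ -1/3   2/3  1/12 ]
[ 11/6  -7/6  -1/3 ]
[  2/3  -1/3  -1/6 ]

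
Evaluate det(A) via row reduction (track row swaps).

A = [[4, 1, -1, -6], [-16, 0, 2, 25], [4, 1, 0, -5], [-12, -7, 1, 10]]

det(A) = -48

Forward elimination:
R2 <- R2 - (-4)*R1:  [  0   4  -2   1 ]
R3 <- R3 - (1)*R1:  [ 0  0  1  1 ]
R4 <- R4 - (-3)*R1:  [  0  -4  -2  -8 ]
R4 <- R4 - (-1)*R2:  [  0   0  -4  -7 ]
R4 <- R4 - (-4)*R3:  [  0   0   0  -3 ]
Upper-triangular form:
[ 4  1  -1  -6 ]
[ 0  4  -2   1 ]
[ 0  0   1   1 ]
[ 0  0   0  -3 ]
det(A) = (-1)^0 * (4) * (4) * (1) * (-3) = -48  (0 row swaps -> sign +1)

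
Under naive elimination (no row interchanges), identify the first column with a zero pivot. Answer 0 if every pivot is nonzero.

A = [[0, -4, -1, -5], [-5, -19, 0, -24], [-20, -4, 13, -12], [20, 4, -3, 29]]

Naive forward elimination:
Pivot entry (1,1) is zero but row 2 has -5 in column 1 -> naive elimination stops; a row interchange (e.g. R1 <-> R2) would be required here.

first zero-pivot column = 1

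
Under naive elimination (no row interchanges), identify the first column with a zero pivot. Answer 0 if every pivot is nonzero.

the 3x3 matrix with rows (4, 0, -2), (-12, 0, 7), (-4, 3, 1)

Naive forward elimination:
R2 <- R2 - (-3)*R1:  [ 0  0  1 ]
R3 <- R3 - (-1)*R1:  [  0   3  -1 ]
Matrix at this point:
[ 4  0  -2 ]
[ 0  0   1 ]
[ 0  3  -1 ]
Pivot entry (2,2) is zero but row 3 has 3 in column 2 -> naive elimination stops; a row interchange (e.g. R2 <-> R3) would be required here.

first zero-pivot column = 2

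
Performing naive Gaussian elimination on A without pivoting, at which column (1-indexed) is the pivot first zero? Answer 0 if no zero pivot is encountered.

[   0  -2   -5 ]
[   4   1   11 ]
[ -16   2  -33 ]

first zero-pivot column = 1

Naive forward elimination:
Pivot entry (1,1) is zero but row 2 has 4 in column 1 -> naive elimination stops; a row interchange (e.g. R1 <-> R2) would be required here.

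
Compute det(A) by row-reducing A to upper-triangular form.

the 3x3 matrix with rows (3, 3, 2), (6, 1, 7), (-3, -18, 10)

Forward elimination:
R2 <- R2 - (2)*R1:  [  0  -5   3 ]
R3 <- R3 - (-1)*R1:  [   0  -15   12 ]
R3 <- R3 - (3)*R2:  [ 0  0  3 ]
Upper-triangular form:
[ 3   3  2 ]
[ 0  -5  3 ]
[ 0   0  3 ]
det(A) = (-1)^0 * (3) * (-5) * (3) = -45  (0 row swaps -> sign +1)

det(A) = -45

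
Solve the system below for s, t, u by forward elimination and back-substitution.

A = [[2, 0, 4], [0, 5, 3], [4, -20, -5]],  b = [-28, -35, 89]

Forward elimination on [A|b]:
R3 <- R3 - (2)*R1:  [   0  -20  -13  145 ]
R3 <- R3 - (-4)*R2:  [  0   0  -1   5 ]
Row echelon form:
[ 2  0   4  |  -28 ]
[ 0  5   3  |  -35 ]
[ 0  0  -1  |    5 ]
Back-substitution:
u = (5) / -1 = -5
t = (-35 - (3)*(-5)) / 5 = -4
s = (-28 - (4)*(-5)) / 2 = -4

(-4, -4, -5)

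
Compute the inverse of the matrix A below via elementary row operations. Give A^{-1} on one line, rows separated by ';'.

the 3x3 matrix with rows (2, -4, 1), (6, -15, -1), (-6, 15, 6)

inverse = [5/2 -13/10 -19/30; 1 -3/5 -4/15; 0 1/5 1/5]

Gauss-Jordan on [A | I]:
R1 <- (1/2)*R1:  [   1   -2  1/2  |  1/2    0    0 ]
R2 <- R2 - (6)*R1:  [  0  -3  -4  |  -3   1   0 ]
R3 <- R3 - (-6)*R1:  [ 0  3  9  |  3  0  1 ]
R2 <- (1/-3)*R2:  [    0     1   4/3  |     1  -1/3     0 ]
R1 <- R1 - (-2)*R2:  [    1     0  19/6  |   5/2  -2/3     0 ]
R3 <- R3 - (3)*R2:  [ 0  0  5  |  0  1  1 ]
R3 <- (1/5)*R3:  [   0    0    1  |    0  1/5  1/5 ]
R1 <- R1 - (19/6)*R3:  [      1       0       0  |     5/2  -13/10  -19/30 ]
R2 <- R2 - (4/3)*R3:  [     0      1      0  |      1   -3/5  -4/15 ]
Right block of [I | A^{-1}] is the inverse:
[ 5/2  -13/10  -19/30 ]
[   1    -3/5   -4/15 ]
[   0     1/5     1/5 ]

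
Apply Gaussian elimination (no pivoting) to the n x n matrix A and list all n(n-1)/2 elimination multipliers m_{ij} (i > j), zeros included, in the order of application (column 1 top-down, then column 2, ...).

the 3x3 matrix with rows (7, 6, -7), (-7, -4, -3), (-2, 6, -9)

Forward elimination:
R2 <- R2 - (-1)*R1:  [   0    2  -10 ]
R3 <- R3 - (-2/7)*R1:  [    0  54/7   -11 ]
R3 <- R3 - (27/7)*R2:  [     0      0  193/7 ]
Multipliers (in order of application): m_{21} = -1, m_{31} = -2/7, m_{32} = 27/7

multipliers: -1, -2/7, 27/7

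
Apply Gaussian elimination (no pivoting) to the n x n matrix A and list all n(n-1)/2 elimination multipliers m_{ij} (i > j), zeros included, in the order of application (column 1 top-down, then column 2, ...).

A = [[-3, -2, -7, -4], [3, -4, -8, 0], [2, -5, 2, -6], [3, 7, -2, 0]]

Forward elimination:
R2 <- R2 - (-1)*R1:  [   0   -6  -15   -4 ]
R3 <- R3 - (-2/3)*R1:  [     0  -19/3   -8/3  -26/3 ]
R4 <- R4 - (-1)*R1:  [  0   5  -9  -4 ]
R3 <- R3 - (19/18)*R2:  [     0      0   79/6  -40/9 ]
R4 <- R4 - (-5/6)*R2:  [     0      0  -43/2  -22/3 ]
R4 <- R4 - (-129/79)*R3:  [         0          0          0  -3458/237 ]
Multipliers (in order of application): m_{21} = -1, m_{31} = -2/3, m_{41} = -1, m_{32} = 19/18, m_{42} = -5/6, m_{43} = -129/79

multipliers: -1, -2/3, -1, 19/18, -5/6, -129/79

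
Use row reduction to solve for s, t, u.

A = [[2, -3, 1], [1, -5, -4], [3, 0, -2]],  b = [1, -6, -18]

(-4, -2, 3)

Forward elimination on [A|b]:
R2 <- R2 - (1/2)*R1:  [     0   -7/2   -9/2  -13/2 ]
R3 <- R3 - (3/2)*R1:  [     0    9/2   -7/2  -39/2 ]
R3 <- R3 - (-9/7)*R2:  [      0       0   -65/7  -195/7 ]
Row echelon form:
[ 2    -3      1  |       1 ]
[ 0  -7/2   -9/2  |   -13/2 ]
[ 0     0  -65/7  |  -195/7 ]
Back-substitution:
u = (-195/7) / (-65/7) = 3
t = (-13/2 - (-9/2)*(3)) / (-7/2) = -2
s = (1 - (-3)*(-2) - (1)*(3)) / 2 = -4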